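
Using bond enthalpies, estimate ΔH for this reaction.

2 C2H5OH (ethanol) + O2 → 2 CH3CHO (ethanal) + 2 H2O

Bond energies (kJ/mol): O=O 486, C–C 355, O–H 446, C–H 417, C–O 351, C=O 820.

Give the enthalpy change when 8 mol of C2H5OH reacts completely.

Bonds broken (reactants):
  C–C: 2 × 355 = 710
  C–H: 10 × 417 = 4170
  C–O: 2 × 351 = 702
  O–H: 2 × 446 = 892
  O=O: 1 × 486 = 486
  Σ(broken) = 6960 kJ
Bonds formed (products):
  C–C: 2 × 355 = 710
  C–H: 8 × 417 = 3336
  C=O: 2 × 820 = 1640
  O–H: 4 × 446 = 1784
  Σ(formed) = 7470 kJ
ΔH = Σ(broken) − Σ(formed) = 6960 − 7470 = −510 kJ
For 4× the reaction as written: 4 × (−510) = −2040 kJ

ΔH = −2040 kJ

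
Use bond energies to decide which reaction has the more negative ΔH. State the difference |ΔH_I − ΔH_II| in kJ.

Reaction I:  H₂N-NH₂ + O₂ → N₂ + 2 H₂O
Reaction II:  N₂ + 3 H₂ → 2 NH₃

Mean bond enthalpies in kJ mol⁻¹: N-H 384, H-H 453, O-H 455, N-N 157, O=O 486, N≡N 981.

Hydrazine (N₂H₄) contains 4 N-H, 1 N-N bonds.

Reaction I:
  Bonds broken (reactants):
    N-H: 4 × 384 = 1536
    N-N: 1 × 157 = 157
    O=O: 1 × 486 = 486
    Σ(broken) = 2179 kJ
  Bonds formed (products):
    N≡N: 1 × 981 = 981
    O-H: 4 × 455 = 1820
    Σ(formed) = 2801 kJ
  ΔH_I = 2179 − 2801 = −622 kJ
Reaction II:
  Bonds broken (reactants):
    H-H: 3 × 453 = 1359
    N≡N: 1 × 981 = 981
    Σ(broken) = 2340 kJ
  Bonds formed (products):
    N-H: 6 × 384 = 2304
    Σ(formed) = 2304 kJ
  ΔH_II = 2340 − 2304 = +36 kJ
ΔH_I − ΔH_II = −658 kJ, so reaction I has the more negative ΔH; |ΔH_I − ΔH_II| = 658 kJ.

Reaction I, by 658 kJ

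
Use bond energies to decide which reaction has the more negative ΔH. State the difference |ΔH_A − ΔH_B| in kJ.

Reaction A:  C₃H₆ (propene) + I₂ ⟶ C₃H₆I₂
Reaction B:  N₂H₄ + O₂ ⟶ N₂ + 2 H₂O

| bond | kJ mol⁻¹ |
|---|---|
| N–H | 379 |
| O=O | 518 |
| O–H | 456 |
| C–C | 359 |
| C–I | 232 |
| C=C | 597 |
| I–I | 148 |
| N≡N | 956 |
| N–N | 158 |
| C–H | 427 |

Reaction B, by 510 kJ

Reaction A:
  Bonds broken (reactants):
    C–C: 1 × 359 = 359
    C–H: 6 × 427 = 2562
    C=C: 1 × 597 = 597
    I–I: 1 × 148 = 148
    Σ(broken) = 3666 kJ
  Bonds formed (products):
    C–C: 2 × 359 = 718
    C–H: 6 × 427 = 2562
    C–I: 2 × 232 = 464
    Σ(formed) = 3744 kJ
  ΔH_A = 3666 − 3744 = −78 kJ
Reaction B:
  Bonds broken (reactants):
    N–H: 4 × 379 = 1516
    N–N: 1 × 158 = 158
    O=O: 1 × 518 = 518
    Σ(broken) = 2192 kJ
  Bonds formed (products):
    N≡N: 1 × 956 = 956
    O–H: 4 × 456 = 1824
    Σ(formed) = 2780 kJ
  ΔH_B = 2192 − 2780 = −588 kJ
ΔH_A − ΔH_B = +510 kJ, so reaction B has the more negative ΔH; |ΔH_A − ΔH_B| = 510 kJ.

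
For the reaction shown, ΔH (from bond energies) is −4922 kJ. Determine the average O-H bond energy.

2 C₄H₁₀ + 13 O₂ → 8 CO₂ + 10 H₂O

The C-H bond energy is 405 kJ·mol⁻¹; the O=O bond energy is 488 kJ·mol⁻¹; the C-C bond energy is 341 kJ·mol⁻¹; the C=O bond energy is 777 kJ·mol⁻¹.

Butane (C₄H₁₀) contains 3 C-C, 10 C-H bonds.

Let D be the O-H bond energy.
Σ(broken) = 6×341 + 20×405 + 13×488 = 16490
Σ(formed) = 16×777 + 20×D = 12432 + 20D
ΔH = Σ(broken) − Σ(formed) = (16490) − (12432 + 20D) = +4058 − 20D
Setting this equal to −4922 kJ gives 20D = 8980, so D = 449 kJ/mol.

D(O-H) ≈ 449 kJ/mol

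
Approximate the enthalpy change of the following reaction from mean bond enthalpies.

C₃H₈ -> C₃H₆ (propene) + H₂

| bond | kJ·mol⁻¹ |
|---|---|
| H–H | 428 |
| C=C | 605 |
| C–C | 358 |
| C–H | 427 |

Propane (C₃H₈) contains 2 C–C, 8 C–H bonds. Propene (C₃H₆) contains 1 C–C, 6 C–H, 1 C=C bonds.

Bonds broken (reactants):
  C–C: 2 × 358 = 716
  C–H: 8 × 427 = 3416
  Σ(broken) = 4132 kJ
Bonds formed (products):
  C–C: 1 × 358 = 358
  C–H: 6 × 427 = 2562
  C=C: 1 × 605 = 605
  H–H: 1 × 428 = 428
  Σ(formed) = 3953 kJ
ΔH = Σ(broken) − Σ(formed) = 4132 − 3953 = +179 kJ

ΔH ≈ +179 kJ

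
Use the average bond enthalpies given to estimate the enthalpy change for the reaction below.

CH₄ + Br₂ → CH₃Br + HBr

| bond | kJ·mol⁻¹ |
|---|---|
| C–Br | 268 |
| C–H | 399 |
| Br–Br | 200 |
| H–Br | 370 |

ΔH ≈ −39 kJ

Bonds broken (reactants):
  Br–Br: 1 × 200 = 200
  C–H: 4 × 399 = 1596
  Σ(broken) = 1796 kJ
Bonds formed (products):
  C–Br: 1 × 268 = 268
  C–H: 3 × 399 = 1197
  H–Br: 1 × 370 = 370
  Σ(formed) = 1835 kJ
ΔH = Σ(broken) − Σ(formed) = 1796 − 1835 = −39 kJ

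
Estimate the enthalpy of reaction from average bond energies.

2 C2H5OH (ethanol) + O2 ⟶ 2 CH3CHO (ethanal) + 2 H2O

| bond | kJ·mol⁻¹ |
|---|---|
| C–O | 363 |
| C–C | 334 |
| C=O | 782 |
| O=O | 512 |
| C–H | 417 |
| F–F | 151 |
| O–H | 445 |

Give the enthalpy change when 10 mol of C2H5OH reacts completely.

ΔH = −1910 kJ

Bonds broken (reactants):
  C–C: 2 × 334 = 668
  C–H: 10 × 417 = 4170
  C–O: 2 × 363 = 726
  O–H: 2 × 445 = 890
  O=O: 1 × 512 = 512
  Σ(broken) = 6966 kJ
Bonds formed (products):
  C–C: 2 × 334 = 668
  C–H: 8 × 417 = 3336
  C=O: 2 × 782 = 1564
  O–H: 4 × 445 = 1780
  Σ(formed) = 7348 kJ
ΔH = Σ(broken) − Σ(formed) = 6966 − 7348 = −382 kJ
For 5× the reaction as written: 5 × (−382) = −1910 kJ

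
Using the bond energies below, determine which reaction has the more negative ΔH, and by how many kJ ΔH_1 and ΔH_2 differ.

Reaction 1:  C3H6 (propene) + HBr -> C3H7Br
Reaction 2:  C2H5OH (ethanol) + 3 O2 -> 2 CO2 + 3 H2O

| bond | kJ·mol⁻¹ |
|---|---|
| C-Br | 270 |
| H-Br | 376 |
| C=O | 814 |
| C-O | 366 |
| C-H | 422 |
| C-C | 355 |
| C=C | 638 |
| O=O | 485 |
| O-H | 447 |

Reaction 1:
  Bonds broken (reactants):
    C-C: 1 × 355 = 355
    C-H: 6 × 422 = 2532
    C=C: 1 × 638 = 638
    H-Br: 1 × 376 = 376
    Σ(broken) = 3901 kJ
  Bonds formed (products):
    C-Br: 1 × 270 = 270
    C-C: 2 × 355 = 710
    C-H: 7 × 422 = 2954
    Σ(formed) = 3934 kJ
  ΔH_1 = 3901 − 3934 = −33 kJ
Reaction 2:
  Bonds broken (reactants):
    C-C: 1 × 355 = 355
    C-H: 5 × 422 = 2110
    C-O: 1 × 366 = 366
    O-H: 1 × 447 = 447
    O=O: 3 × 485 = 1455
    Σ(broken) = 4733 kJ
  Bonds formed (products):
    C=O: 4 × 814 = 3256
    O-H: 6 × 447 = 2682
    Σ(formed) = 5938 kJ
  ΔH_2 = 4733 − 5938 = −1205 kJ
ΔH_1 − ΔH_2 = +1172 kJ, so reaction 2 has the more negative ΔH; |ΔH_1 − ΔH_2| = 1172 kJ.

Reaction 2, by 1172 kJ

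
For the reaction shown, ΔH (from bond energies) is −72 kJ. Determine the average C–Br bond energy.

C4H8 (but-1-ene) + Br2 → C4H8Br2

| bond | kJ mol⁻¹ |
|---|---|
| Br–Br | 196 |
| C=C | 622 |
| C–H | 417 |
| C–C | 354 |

Let D be the C–Br bond energy.
Σ(broken) = 1×196 + 2×354 + 8×417 + 1×622 = 4862
Σ(formed) = 2×D + 3×354 + 8×417 = 4398 + 2D
ΔH = Σ(broken) − Σ(formed) = (4862) − (4398 + 2D) = +464 − 2D
Setting this equal to −72 kJ gives 2D = 536, so D = 268 kJ/mol.

D(C–Br) ≈ 268 kJ/mol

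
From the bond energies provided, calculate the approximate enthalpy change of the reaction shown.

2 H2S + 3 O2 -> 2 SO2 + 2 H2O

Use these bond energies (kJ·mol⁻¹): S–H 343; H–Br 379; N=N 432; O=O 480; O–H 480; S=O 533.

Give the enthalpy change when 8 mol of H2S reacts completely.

ΔH = −4960 kJ

Bonds broken (reactants):
  O=O: 3 × 480 = 1440
  S–H: 4 × 343 = 1372
  Σ(broken) = 2812 kJ
Bonds formed (products):
  O–H: 4 × 480 = 1920
  S=O: 4 × 533 = 2132
  Σ(formed) = 4052 kJ
ΔH = Σ(broken) − Σ(formed) = 2812 − 4052 = −1240 kJ
For 4× the reaction as written: 4 × (−1240) = −4960 kJ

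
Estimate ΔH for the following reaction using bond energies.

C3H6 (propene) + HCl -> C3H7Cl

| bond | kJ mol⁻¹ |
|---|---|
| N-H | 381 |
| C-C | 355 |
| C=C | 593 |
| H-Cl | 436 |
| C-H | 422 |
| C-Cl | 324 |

Bonds broken (reactants):
  C-C: 1 × 355 = 355
  C-H: 6 × 422 = 2532
  C=C: 1 × 593 = 593
  H-Cl: 1 × 436 = 436
  Σ(broken) = 3916 kJ
Bonds formed (products):
  C-C: 2 × 355 = 710
  C-Cl: 1 × 324 = 324
  C-H: 7 × 422 = 2954
  Σ(formed) = 3988 kJ
ΔH = Σ(broken) − Σ(formed) = 3916 − 3988 = −72 kJ

ΔH ≈ −72 kJ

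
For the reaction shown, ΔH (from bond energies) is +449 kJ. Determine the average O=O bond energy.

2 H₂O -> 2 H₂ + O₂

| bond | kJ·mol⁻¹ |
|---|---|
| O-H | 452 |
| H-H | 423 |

D(O=O) ≈ 513 kJ/mol

Let D be the O=O bond energy.
Σ(broken) = 4×452 = 1808
Σ(formed) = 2×423 + 1×D = 846 + D
ΔH = Σ(broken) − Σ(formed) = (1808) − (846 + D) = +962 − D
Setting this equal to +449 kJ gives D = 513 kJ/mol.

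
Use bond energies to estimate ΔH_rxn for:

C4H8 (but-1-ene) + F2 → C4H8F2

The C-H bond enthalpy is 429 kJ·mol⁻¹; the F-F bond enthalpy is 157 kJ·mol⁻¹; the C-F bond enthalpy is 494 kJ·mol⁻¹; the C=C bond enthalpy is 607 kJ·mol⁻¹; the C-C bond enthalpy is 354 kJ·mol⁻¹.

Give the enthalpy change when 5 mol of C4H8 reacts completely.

Bonds broken (reactants):
  C-C: 2 × 354 = 708
  C-H: 8 × 429 = 3432
  C=C: 1 × 607 = 607
  F-F: 1 × 157 = 157
  Σ(broken) = 4904 kJ
Bonds formed (products):
  C-C: 3 × 354 = 1062
  C-F: 2 × 494 = 988
  C-H: 8 × 429 = 3432
  Σ(formed) = 5482 kJ
ΔH = Σ(broken) − Σ(formed) = 4904 − 5482 = −578 kJ
For 5× the reaction as written: 5 × (−578) = −2890 kJ

ΔH = −2890 kJ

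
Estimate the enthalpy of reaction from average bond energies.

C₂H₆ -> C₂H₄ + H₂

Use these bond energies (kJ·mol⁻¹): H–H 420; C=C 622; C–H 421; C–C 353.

Bonds broken (reactants):
  C–C: 1 × 353 = 353
  C–H: 6 × 421 = 2526
  Σ(broken) = 2879 kJ
Bonds formed (products):
  C–H: 4 × 421 = 1684
  C=C: 1 × 622 = 622
  H–H: 1 × 420 = 420
  Σ(formed) = 2726 kJ
ΔH = Σ(broken) − Σ(formed) = 2879 − 2726 = +153 kJ

ΔH ≈ +153 kJ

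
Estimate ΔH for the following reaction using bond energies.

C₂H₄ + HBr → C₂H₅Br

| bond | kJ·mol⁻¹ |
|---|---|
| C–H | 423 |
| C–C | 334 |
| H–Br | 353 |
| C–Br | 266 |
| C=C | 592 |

Bonds broken (reactants):
  C–H: 4 × 423 = 1692
  C=C: 1 × 592 = 592
  H–Br: 1 × 353 = 353
  Σ(broken) = 2637 kJ
Bonds formed (products):
  C–Br: 1 × 266 = 266
  C–C: 1 × 334 = 334
  C–H: 5 × 423 = 2115
  Σ(formed) = 2715 kJ
ΔH = Σ(broken) − Σ(formed) = 2637 − 2715 = −78 kJ

ΔH ≈ −78 kJ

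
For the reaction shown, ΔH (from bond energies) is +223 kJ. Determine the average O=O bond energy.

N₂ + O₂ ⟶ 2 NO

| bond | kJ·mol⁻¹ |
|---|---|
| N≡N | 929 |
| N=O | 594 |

Let D be the O=O bond energy.
Σ(broken) = 1×929 + 1×D = 929 + D
Σ(formed) = 2×594 = 1188
ΔH = Σ(broken) − Σ(formed) = (929 + D) − (1188) = −259 + D
Setting this equal to +223 kJ gives D = 482 kJ/mol.

D(O=O) ≈ 482 kJ/mol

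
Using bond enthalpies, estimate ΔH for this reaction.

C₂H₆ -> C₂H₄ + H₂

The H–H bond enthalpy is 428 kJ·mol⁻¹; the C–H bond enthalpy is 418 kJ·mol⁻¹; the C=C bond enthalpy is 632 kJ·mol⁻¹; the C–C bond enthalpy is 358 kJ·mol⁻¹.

Bonds broken (reactants):
  C–C: 1 × 358 = 358
  C–H: 6 × 418 = 2508
  Σ(broken) = 2866 kJ
Bonds formed (products):
  C–H: 4 × 418 = 1672
  C=C: 1 × 632 = 632
  H–H: 1 × 428 = 428
  Σ(formed) = 2732 kJ
ΔH = Σ(broken) − Σ(formed) = 2866 − 2732 = +134 kJ

ΔH ≈ +134 kJ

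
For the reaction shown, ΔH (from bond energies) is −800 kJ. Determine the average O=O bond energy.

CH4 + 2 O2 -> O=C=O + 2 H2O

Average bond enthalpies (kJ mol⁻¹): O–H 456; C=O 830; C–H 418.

Let D be the O=O bond energy.
Σ(broken) = 4×418 + 2×D = 1672 + 2D
Σ(formed) = 2×830 + 4×456 = 3484
ΔH = Σ(broken) − Σ(formed) = (1672 + 2D) − (3484) = −1812 + 2D
Setting this equal to −800 kJ gives 2D = 1012, so D = 506 kJ/mol.

D(O=O) ≈ 506 kJ/mol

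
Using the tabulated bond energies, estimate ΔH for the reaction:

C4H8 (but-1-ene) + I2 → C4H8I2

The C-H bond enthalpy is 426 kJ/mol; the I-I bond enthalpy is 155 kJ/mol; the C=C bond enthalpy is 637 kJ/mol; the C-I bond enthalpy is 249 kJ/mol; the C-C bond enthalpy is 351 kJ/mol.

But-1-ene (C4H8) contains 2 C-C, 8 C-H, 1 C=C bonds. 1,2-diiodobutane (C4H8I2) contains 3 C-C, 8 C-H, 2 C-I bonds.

Bonds broken (reactants):
  C-C: 2 × 351 = 702
  C-H: 8 × 426 = 3408
  C=C: 1 × 637 = 637
  I-I: 1 × 155 = 155
  Σ(broken) = 4902 kJ
Bonds formed (products):
  C-C: 3 × 351 = 1053
  C-H: 8 × 426 = 3408
  C-I: 2 × 249 = 498
  Σ(formed) = 4959 kJ
ΔH = Σ(broken) − Σ(formed) = 4902 − 4959 = −57 kJ

ΔH ≈ −57 kJ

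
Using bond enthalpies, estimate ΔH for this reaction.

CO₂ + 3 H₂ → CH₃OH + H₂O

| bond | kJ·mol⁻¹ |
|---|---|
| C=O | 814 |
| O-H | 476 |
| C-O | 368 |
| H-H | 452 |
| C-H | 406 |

Bonds broken (reactants):
  C=O: 2 × 814 = 1628
  H-H: 3 × 452 = 1356
  Σ(broken) = 2984 kJ
Bonds formed (products):
  C-H: 3 × 406 = 1218
  C-O: 1 × 368 = 368
  O-H: 3 × 476 = 1428
  Σ(formed) = 3014 kJ
ΔH = Σ(broken) − Σ(formed) = 2984 − 3014 = −30 kJ

ΔH ≈ −30 kJ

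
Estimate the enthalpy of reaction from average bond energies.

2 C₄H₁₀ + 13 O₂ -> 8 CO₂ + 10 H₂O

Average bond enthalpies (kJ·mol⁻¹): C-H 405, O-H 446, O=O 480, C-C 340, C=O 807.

ΔH ≈ −5452 kJ

Bonds broken (reactants):
  C-C: 6 × 340 = 2040
  C-H: 20 × 405 = 8100
  O=O: 13 × 480 = 6240
  Σ(broken) = 16380 kJ
Bonds formed (products):
  C=O: 16 × 807 = 12912
  O-H: 20 × 446 = 8920
  Σ(formed) = 21832 kJ
ΔH = Σ(broken) − Σ(formed) = 16380 − 21832 = −5452 kJ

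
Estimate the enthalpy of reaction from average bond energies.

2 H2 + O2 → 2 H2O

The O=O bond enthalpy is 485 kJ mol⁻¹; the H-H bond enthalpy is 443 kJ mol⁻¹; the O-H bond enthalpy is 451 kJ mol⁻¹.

ΔH ≈ −433 kJ

Bonds broken (reactants):
  H-H: 2 × 443 = 886
  O=O: 1 × 485 = 485
  Σ(broken) = 1371 kJ
Bonds formed (products):
  O-H: 4 × 451 = 1804
  Σ(formed) = 1804 kJ
ΔH = Σ(broken) − Σ(formed) = 1371 − 1804 = −433 kJ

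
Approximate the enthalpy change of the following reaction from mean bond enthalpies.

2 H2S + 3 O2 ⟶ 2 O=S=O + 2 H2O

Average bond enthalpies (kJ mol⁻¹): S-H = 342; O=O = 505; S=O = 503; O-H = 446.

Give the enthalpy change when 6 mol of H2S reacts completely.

ΔH = −2739 kJ

Bonds broken (reactants):
  O=O: 3 × 505 = 1515
  S-H: 4 × 342 = 1368
  Σ(broken) = 2883 kJ
Bonds formed (products):
  O-H: 4 × 446 = 1784
  S=O: 4 × 503 = 2012
  Σ(formed) = 3796 kJ
ΔH = Σ(broken) − Σ(formed) = 2883 − 3796 = −913 kJ
For 3× the reaction as written: 3 × (−913) = −2739 kJ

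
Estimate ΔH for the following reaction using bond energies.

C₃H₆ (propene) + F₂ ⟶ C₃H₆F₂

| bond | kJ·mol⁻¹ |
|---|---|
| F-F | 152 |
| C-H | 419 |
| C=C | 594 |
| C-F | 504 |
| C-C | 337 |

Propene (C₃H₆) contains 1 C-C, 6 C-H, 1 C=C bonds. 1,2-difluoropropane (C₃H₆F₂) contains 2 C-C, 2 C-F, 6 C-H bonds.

Bonds broken (reactants):
  C-C: 1 × 337 = 337
  C-H: 6 × 419 = 2514
  C=C: 1 × 594 = 594
  F-F: 1 × 152 = 152
  Σ(broken) = 3597 kJ
Bonds formed (products):
  C-C: 2 × 337 = 674
  C-F: 2 × 504 = 1008
  C-H: 6 × 419 = 2514
  Σ(formed) = 4196 kJ
ΔH = Σ(broken) − Σ(formed) = 3597 − 4196 = −599 kJ

ΔH ≈ −599 kJ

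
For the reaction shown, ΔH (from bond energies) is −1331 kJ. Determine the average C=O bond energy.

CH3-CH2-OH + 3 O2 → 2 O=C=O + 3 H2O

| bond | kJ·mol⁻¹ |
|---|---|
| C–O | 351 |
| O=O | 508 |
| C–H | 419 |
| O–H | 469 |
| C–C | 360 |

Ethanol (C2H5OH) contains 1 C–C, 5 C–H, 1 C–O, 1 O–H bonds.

Let D be the C=O bond energy.
Σ(broken) = 1×360 + 5×419 + 1×351 + 1×469 + 3×508 = 4799
Σ(formed) = 4×D + 6×469 = 2814 + 4D
ΔH = Σ(broken) − Σ(formed) = (4799) − (2814 + 4D) = +1985 − 4D
Setting this equal to −1331 kJ gives 4D = 3316, so D = 829 kJ/mol.

D(C=O) ≈ 829 kJ/mol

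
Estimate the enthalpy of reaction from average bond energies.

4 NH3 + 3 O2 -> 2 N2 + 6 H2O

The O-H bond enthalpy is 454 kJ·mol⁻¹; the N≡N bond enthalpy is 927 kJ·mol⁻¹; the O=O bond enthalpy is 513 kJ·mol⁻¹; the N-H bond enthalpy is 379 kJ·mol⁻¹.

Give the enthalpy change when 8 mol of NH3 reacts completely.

ΔH = −2430 kJ

Bonds broken (reactants):
  N-H: 12 × 379 = 4548
  O=O: 3 × 513 = 1539
  Σ(broken) = 6087 kJ
Bonds formed (products):
  N≡N: 2 × 927 = 1854
  O-H: 12 × 454 = 5448
  Σ(formed) = 7302 kJ
ΔH = Σ(broken) − Σ(formed) = 6087 − 7302 = −1215 kJ
For 2× the reaction as written: 2 × (−1215) = −2430 kJ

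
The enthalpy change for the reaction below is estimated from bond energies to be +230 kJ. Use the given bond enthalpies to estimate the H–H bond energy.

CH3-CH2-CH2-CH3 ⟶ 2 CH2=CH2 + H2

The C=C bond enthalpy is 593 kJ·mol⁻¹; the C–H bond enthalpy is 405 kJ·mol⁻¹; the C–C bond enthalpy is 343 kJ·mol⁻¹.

D(H–H) ≈ 423 kJ/mol

Let D be the H–H bond energy.
Σ(broken) = 3×343 + 10×405 = 5079
Σ(formed) = 8×405 + 2×593 + 1×D = 4426 + D
ΔH = Σ(broken) − Σ(formed) = (5079) − (4426 + D) = +653 − D
Setting this equal to +230 kJ gives D = 423 kJ/mol.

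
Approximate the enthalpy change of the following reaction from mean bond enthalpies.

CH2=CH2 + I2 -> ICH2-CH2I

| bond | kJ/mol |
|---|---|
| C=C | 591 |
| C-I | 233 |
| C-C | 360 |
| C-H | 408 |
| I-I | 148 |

Bonds broken (reactants):
  C-H: 4 × 408 = 1632
  C=C: 1 × 591 = 591
  I-I: 1 × 148 = 148
  Σ(broken) = 2371 kJ
Bonds formed (products):
  C-C: 1 × 360 = 360
  C-H: 4 × 408 = 1632
  C-I: 2 × 233 = 466
  Σ(formed) = 2458 kJ
ΔH = Σ(broken) − Σ(formed) = 2371 − 2458 = −87 kJ

ΔH ≈ −87 kJ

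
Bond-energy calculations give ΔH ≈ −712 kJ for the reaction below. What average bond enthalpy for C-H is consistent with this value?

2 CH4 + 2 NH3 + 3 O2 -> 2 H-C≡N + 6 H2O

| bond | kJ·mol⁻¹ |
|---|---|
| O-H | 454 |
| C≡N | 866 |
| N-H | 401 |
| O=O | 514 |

D(C-H) ≈ 420 kJ/mol

Let D be the C-H bond energy.
Σ(broken) = 8×D + 6×401 + 3×514 = 3948 + 8D
Σ(formed) = 2×866 + 2×D + 12×454 = 7180 + 2D
ΔH = Σ(broken) − Σ(formed) = (3948 + 8D) − (7180 + 2D) = −3232 + 6D
Setting this equal to −712 kJ gives 6D = 2520, so D = 420 kJ/mol.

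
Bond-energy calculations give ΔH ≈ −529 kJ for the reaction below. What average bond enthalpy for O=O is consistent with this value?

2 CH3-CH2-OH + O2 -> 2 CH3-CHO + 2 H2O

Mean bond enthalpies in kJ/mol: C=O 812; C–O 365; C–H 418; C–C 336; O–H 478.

D(O=O) ≈ 485 kJ/mol

Let D be the O=O bond energy.
Σ(broken) = 2×336 + 10×418 + 2×365 + 2×478 + 1×D = 6538 + D
Σ(formed) = 2×336 + 8×418 + 2×812 + 4×478 = 7552
ΔH = Σ(broken) − Σ(formed) = (6538 + D) − (7552) = −1014 + D
Setting this equal to −529 kJ gives D = 485 kJ/mol.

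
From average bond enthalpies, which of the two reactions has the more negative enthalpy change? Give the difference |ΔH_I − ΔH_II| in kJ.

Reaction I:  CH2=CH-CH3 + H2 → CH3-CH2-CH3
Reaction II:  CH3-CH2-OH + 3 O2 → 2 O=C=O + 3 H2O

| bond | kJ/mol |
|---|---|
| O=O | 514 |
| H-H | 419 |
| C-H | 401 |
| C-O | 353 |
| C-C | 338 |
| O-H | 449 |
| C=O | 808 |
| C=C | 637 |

Reaction II, by 1155 kJ

Reaction I:
  Bonds broken (reactants):
    C-C: 1 × 338 = 338
    C-H: 6 × 401 = 2406
    C=C: 1 × 637 = 637
    H-H: 1 × 419 = 419
    Σ(broken) = 3800 kJ
  Bonds formed (products):
    C-C: 2 × 338 = 676
    C-H: 8 × 401 = 3208
    Σ(formed) = 3884 kJ
  ΔH_I = 3800 − 3884 = −84 kJ
Reaction II:
  Bonds broken (reactants):
    C-C: 1 × 338 = 338
    C-H: 5 × 401 = 2005
    C-O: 1 × 353 = 353
    O-H: 1 × 449 = 449
    O=O: 3 × 514 = 1542
    Σ(broken) = 4687 kJ
  Bonds formed (products):
    C=O: 4 × 808 = 3232
    O-H: 6 × 449 = 2694
    Σ(formed) = 5926 kJ
  ΔH_II = 4687 − 5926 = −1239 kJ
ΔH_I − ΔH_II = +1155 kJ, so reaction II has the more negative ΔH; |ΔH_I − ΔH_II| = 1155 kJ.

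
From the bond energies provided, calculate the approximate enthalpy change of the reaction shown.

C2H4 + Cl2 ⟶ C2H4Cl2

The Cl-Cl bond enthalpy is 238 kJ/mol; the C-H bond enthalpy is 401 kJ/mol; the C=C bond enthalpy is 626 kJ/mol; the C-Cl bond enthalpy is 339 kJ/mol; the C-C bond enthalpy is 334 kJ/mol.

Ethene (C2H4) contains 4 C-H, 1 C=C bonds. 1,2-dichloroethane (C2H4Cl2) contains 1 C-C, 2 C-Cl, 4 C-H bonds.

Bonds broken (reactants):
  C-H: 4 × 401 = 1604
  C=C: 1 × 626 = 626
  Cl-Cl: 1 × 238 = 238
  Σ(broken) = 2468 kJ
Bonds formed (products):
  C-C: 1 × 334 = 334
  C-Cl: 2 × 339 = 678
  C-H: 4 × 401 = 1604
  Σ(formed) = 2616 kJ
ΔH = Σ(broken) − Σ(formed) = 2468 − 2616 = −148 kJ

ΔH ≈ −148 kJ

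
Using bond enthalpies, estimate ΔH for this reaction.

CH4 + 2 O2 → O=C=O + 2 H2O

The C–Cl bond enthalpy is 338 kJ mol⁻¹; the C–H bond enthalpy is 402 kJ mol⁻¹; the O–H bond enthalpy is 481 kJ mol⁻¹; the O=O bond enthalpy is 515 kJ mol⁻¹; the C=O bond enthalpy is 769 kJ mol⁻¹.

Bonds broken (reactants):
  C–H: 4 × 402 = 1608
  O=O: 2 × 515 = 1030
  Σ(broken) = 2638 kJ
Bonds formed (products):
  C=O: 2 × 769 = 1538
  O–H: 4 × 481 = 1924
  Σ(formed) = 3462 kJ
ΔH = Σ(broken) − Σ(formed) = 2638 − 3462 = −824 kJ

ΔH ≈ −824 kJ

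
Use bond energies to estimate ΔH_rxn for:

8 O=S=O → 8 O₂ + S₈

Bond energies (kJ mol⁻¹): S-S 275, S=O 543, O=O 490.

Bonds broken (reactants):
  S=O: 16 × 543 = 8688
  Σ(broken) = 8688 kJ
Bonds formed (products):
  O=O: 8 × 490 = 3920
  S-S: 8 × 275 = 2200
  Σ(formed) = 6120 kJ
ΔH = Σ(broken) − Σ(formed) = 8688 − 6120 = +2568 kJ

ΔH ≈ +2568 kJ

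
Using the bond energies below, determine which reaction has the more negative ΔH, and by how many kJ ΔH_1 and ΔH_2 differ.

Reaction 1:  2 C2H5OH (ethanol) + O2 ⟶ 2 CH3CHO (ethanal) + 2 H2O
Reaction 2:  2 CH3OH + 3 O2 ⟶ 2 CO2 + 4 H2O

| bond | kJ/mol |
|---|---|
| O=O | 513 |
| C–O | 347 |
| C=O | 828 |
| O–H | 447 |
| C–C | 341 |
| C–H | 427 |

Reaction 1:
  Bonds broken (reactants):
    C–C: 2 × 341 = 682
    C–H: 10 × 427 = 4270
    C–O: 2 × 347 = 694
    O–H: 2 × 447 = 894
    O=O: 1 × 513 = 513
    Σ(broken) = 7053 kJ
  Bonds formed (products):
    C–C: 2 × 341 = 682
    C–H: 8 × 427 = 3416
    C=O: 2 × 828 = 1656
    O–H: 4 × 447 = 1788
    Σ(formed) = 7542 kJ
  ΔH_1 = 7053 − 7542 = −489 kJ
Reaction 2:
  Bonds broken (reactants):
    C–H: 6 × 427 = 2562
    C–O: 2 × 347 = 694
    O–H: 2 × 447 = 894
    O=O: 3 × 513 = 1539
    Σ(broken) = 5689 kJ
  Bonds formed (products):
    C=O: 4 × 828 = 3312
    O–H: 8 × 447 = 3576
    Σ(formed) = 6888 kJ
  ΔH_2 = 5689 − 6888 = −1199 kJ
ΔH_1 − ΔH_2 = +710 kJ, so reaction 2 has the more negative ΔH; |ΔH_1 − ΔH_2| = 710 kJ.

Reaction 2, by 710 kJ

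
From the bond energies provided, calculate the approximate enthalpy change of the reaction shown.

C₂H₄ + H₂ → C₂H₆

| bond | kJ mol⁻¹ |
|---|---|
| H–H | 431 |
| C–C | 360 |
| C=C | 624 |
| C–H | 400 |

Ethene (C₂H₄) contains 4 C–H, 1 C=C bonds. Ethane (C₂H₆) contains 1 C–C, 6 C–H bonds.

Bonds broken (reactants):
  C–H: 4 × 400 = 1600
  C=C: 1 × 624 = 624
  H–H: 1 × 431 = 431
  Σ(broken) = 2655 kJ
Bonds formed (products):
  C–C: 1 × 360 = 360
  C–H: 6 × 400 = 2400
  Σ(formed) = 2760 kJ
ΔH = Σ(broken) − Σ(formed) = 2655 − 2760 = −105 kJ

ΔH ≈ −105 kJ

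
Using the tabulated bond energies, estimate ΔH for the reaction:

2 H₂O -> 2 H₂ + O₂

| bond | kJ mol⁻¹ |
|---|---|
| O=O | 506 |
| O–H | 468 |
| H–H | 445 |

Bonds broken (reactants):
  O–H: 4 × 468 = 1872
  Σ(broken) = 1872 kJ
Bonds formed (products):
  H–H: 2 × 445 = 890
  O=O: 1 × 506 = 506
  Σ(formed) = 1396 kJ
ΔH = Σ(broken) − Σ(formed) = 1872 − 1396 = +476 kJ

ΔH ≈ +476 kJ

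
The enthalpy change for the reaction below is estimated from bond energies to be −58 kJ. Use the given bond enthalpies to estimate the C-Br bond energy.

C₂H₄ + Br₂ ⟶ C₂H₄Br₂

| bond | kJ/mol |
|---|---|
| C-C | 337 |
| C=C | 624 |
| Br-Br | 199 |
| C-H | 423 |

D(C-Br) ≈ 272 kJ/mol

Let D be the C-Br bond energy.
Σ(broken) = 1×199 + 4×423 + 1×624 = 2515
Σ(formed) = 2×D + 1×337 + 4×423 = 2029 + 2D
ΔH = Σ(broken) − Σ(formed) = (2515) − (2029 + 2D) = +486 − 2D
Setting this equal to −58 kJ gives 2D = 544, so D = 272 kJ/mol.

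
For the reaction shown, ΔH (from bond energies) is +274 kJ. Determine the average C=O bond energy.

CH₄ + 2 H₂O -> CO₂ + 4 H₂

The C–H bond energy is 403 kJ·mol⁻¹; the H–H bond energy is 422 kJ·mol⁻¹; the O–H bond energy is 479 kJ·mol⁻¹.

Let D be the C=O bond energy.
Σ(broken) = 4×403 + 4×479 = 3528
Σ(formed) = 2×D + 4×422 = 1688 + 2D
ΔH = Σ(broken) − Σ(formed) = (3528) − (1688 + 2D) = +1840 − 2D
Setting this equal to +274 kJ gives 2D = 1566, so D = 783 kJ/mol.

D(C=O) ≈ 783 kJ/mol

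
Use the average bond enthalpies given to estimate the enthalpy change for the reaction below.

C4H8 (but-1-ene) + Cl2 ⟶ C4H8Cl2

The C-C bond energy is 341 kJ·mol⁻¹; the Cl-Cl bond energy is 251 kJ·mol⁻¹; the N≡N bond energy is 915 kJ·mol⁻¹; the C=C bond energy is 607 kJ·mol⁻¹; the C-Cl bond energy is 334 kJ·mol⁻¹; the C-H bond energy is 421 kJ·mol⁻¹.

ΔH ≈ −151 kJ

Bonds broken (reactants):
  C-C: 2 × 341 = 682
  C-H: 8 × 421 = 3368
  C=C: 1 × 607 = 607
  Cl-Cl: 1 × 251 = 251
  Σ(broken) = 4908 kJ
Bonds formed (products):
  C-C: 3 × 341 = 1023
  C-Cl: 2 × 334 = 668
  C-H: 8 × 421 = 3368
  Σ(formed) = 5059 kJ
ΔH = Σ(broken) − Σ(formed) = 4908 − 5059 = −151 kJ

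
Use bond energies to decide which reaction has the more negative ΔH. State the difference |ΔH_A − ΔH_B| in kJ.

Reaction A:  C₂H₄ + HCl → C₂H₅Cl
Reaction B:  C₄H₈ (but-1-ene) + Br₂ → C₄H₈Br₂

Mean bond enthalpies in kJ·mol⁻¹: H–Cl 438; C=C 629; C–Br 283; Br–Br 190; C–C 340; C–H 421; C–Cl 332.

Reaction B, by 61 kJ

Reaction A:
  Bonds broken (reactants):
    C–H: 4 × 421 = 1684
    C=C: 1 × 629 = 629
    H–Cl: 1 × 438 = 438
    Σ(broken) = 2751 kJ
  Bonds formed (products):
    C–C: 1 × 340 = 340
    C–Cl: 1 × 332 = 332
    C–H: 5 × 421 = 2105
    Σ(formed) = 2777 kJ
  ΔH_A = 2751 − 2777 = −26 kJ
Reaction B:
  Bonds broken (reactants):
    Br–Br: 1 × 190 = 190
    C–C: 2 × 340 = 680
    C–H: 8 × 421 = 3368
    C=C: 1 × 629 = 629
    Σ(broken) = 4867 kJ
  Bonds formed (products):
    C–Br: 2 × 283 = 566
    C–C: 3 × 340 = 1020
    C–H: 8 × 421 = 3368
    Σ(formed) = 4954 kJ
  ΔH_B = 4867 − 4954 = −87 kJ
ΔH_A − ΔH_B = +61 kJ, so reaction B has the more negative ΔH; |ΔH_A − ΔH_B| = 61 kJ.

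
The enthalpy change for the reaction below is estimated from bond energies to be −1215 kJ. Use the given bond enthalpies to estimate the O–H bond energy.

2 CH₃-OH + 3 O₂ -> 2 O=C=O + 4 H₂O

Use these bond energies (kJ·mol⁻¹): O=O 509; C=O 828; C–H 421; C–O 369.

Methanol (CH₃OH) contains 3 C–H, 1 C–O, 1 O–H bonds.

D(O–H) ≈ 449 kJ/mol

Let D be the O–H bond energy.
Σ(broken) = 6×421 + 2×369 + 2×D + 3×509 = 4791 + 2D
Σ(formed) = 4×828 + 8×D = 3312 + 8D
ΔH = Σ(broken) − Σ(formed) = (4791 + 2D) − (3312 + 8D) = +1479 − 6D
Setting this equal to −1215 kJ gives 6D = 2694, so D = 449 kJ/mol.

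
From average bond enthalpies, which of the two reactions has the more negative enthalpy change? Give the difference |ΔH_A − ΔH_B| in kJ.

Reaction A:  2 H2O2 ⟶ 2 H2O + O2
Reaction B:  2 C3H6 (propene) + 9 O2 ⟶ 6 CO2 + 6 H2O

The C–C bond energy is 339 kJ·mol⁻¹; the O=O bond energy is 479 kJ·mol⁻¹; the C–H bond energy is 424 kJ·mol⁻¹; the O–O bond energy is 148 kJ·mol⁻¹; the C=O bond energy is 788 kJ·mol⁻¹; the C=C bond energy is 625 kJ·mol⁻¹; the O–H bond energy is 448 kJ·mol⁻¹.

Reaction B, by 3322 kJ

Reaction A:
  Bonds broken (reactants):
    O–H: 4 × 448 = 1792
    O–O: 2 × 148 = 296
    Σ(broken) = 2088 kJ
  Bonds formed (products):
    O–H: 4 × 448 = 1792
    O=O: 1 × 479 = 479
    Σ(formed) = 2271 kJ
  ΔH_A = 2088 − 2271 = −183 kJ
Reaction B:
  Bonds broken (reactants):
    C–C: 2 × 339 = 678
    C–H: 12 × 424 = 5088
    C=C: 2 × 625 = 1250
    O=O: 9 × 479 = 4311
    Σ(broken) = 11327 kJ
  Bonds formed (products):
    C=O: 12 × 788 = 9456
    O–H: 12 × 448 = 5376
    Σ(formed) = 14832 kJ
  ΔH_B = 11327 − 14832 = −3505 kJ
ΔH_A − ΔH_B = +3322 kJ, so reaction B has the more negative ΔH; |ΔH_A − ΔH_B| = 3322 kJ.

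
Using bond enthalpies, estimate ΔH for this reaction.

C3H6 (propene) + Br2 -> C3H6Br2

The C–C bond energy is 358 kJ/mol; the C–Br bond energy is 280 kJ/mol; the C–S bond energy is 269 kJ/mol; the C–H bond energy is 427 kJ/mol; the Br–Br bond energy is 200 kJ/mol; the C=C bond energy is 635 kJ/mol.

ΔH ≈ −83 kJ

Bonds broken (reactants):
  Br–Br: 1 × 200 = 200
  C–C: 1 × 358 = 358
  C–H: 6 × 427 = 2562
  C=C: 1 × 635 = 635
  Σ(broken) = 3755 kJ
Bonds formed (products):
  C–Br: 2 × 280 = 560
  C–C: 2 × 358 = 716
  C–H: 6 × 427 = 2562
  Σ(formed) = 3838 kJ
ΔH = Σ(broken) − Σ(formed) = 3755 − 3838 = −83 kJ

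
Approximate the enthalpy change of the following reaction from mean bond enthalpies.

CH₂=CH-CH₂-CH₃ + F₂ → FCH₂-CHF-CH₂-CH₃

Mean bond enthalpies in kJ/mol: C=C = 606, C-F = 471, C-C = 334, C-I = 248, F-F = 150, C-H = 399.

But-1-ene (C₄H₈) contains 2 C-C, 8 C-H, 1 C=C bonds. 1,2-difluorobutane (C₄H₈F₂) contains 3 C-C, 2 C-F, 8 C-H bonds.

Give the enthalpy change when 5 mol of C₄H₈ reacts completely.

Bonds broken (reactants):
  C-C: 2 × 334 = 668
  C-H: 8 × 399 = 3192
  C=C: 1 × 606 = 606
  F-F: 1 × 150 = 150
  Σ(broken) = 4616 kJ
Bonds formed (products):
  C-C: 3 × 334 = 1002
  C-F: 2 × 471 = 942
  C-H: 8 × 399 = 3192
  Σ(formed) = 5136 kJ
ΔH = Σ(broken) − Σ(formed) = 4616 − 5136 = −520 kJ
For 5× the reaction as written: 5 × (−520) = −2600 kJ

ΔH = −2600 kJ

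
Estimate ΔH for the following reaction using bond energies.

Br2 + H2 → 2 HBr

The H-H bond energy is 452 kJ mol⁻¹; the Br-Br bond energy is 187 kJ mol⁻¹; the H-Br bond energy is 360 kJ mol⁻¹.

Bonds broken (reactants):
  Br-Br: 1 × 187 = 187
  H-H: 1 × 452 = 452
  Σ(broken) = 639 kJ
Bonds formed (products):
  H-Br: 2 × 360 = 720
  Σ(formed) = 720 kJ
ΔH = Σ(broken) − Σ(formed) = 639 − 720 = −81 kJ

ΔH ≈ −81 kJ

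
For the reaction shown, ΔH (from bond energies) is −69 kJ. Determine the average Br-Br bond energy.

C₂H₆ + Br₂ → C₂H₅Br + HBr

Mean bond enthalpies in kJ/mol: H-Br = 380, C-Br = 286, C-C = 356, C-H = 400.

D(Br-Br) ≈ 197 kJ/mol

Let D be the Br-Br bond energy.
Σ(broken) = 1×D + 1×356 + 6×400 = 2756 + D
Σ(formed) = 1×286 + 1×356 + 5×400 + 1×380 = 3022
ΔH = Σ(broken) − Σ(formed) = (2756 + D) − (3022) = −266 + D
Setting this equal to −69 kJ gives D = 197 kJ/mol.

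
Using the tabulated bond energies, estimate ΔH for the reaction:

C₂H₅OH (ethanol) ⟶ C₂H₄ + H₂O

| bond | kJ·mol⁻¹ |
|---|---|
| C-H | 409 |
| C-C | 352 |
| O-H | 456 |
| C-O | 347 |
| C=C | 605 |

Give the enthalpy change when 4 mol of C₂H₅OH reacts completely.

ΔH = +188 kJ

Bonds broken (reactants):
  C-C: 1 × 352 = 352
  C-H: 5 × 409 = 2045
  C-O: 1 × 347 = 347
  O-H: 1 × 456 = 456
  Σ(broken) = 3200 kJ
Bonds formed (products):
  C-H: 4 × 409 = 1636
  C=C: 1 × 605 = 605
  O-H: 2 × 456 = 912
  Σ(formed) = 3153 kJ
ΔH = Σ(broken) − Σ(formed) = 3200 − 3153 = +47 kJ
For 4× the reaction as written: 4 × (+47) = +188 kJ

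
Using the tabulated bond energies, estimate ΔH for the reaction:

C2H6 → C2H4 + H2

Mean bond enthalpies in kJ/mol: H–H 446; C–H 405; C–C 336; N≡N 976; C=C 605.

Bonds broken (reactants):
  C–C: 1 × 336 = 336
  C–H: 6 × 405 = 2430
  Σ(broken) = 2766 kJ
Bonds formed (products):
  C–H: 4 × 405 = 1620
  C=C: 1 × 605 = 605
  H–H: 1 × 446 = 446
  Σ(formed) = 2671 kJ
ΔH = Σ(broken) − Σ(formed) = 2766 − 2671 = +95 kJ

ΔH ≈ +95 kJ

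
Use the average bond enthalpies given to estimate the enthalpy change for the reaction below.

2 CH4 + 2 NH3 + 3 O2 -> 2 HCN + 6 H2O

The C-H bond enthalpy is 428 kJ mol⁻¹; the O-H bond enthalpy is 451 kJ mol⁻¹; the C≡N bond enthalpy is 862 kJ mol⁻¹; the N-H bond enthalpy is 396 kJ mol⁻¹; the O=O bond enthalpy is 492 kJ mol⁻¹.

Bonds broken (reactants):
  C-H: 8 × 428 = 3424
  N-H: 6 × 396 = 2376
  O=O: 3 × 492 = 1476
  Σ(broken) = 7276 kJ
Bonds formed (products):
  C≡N: 2 × 862 = 1724
  C-H: 2 × 428 = 856
  O-H: 12 × 451 = 5412
  Σ(formed) = 7992 kJ
ΔH = Σ(broken) − Σ(formed) = 7276 − 7992 = −716 kJ

ΔH ≈ −716 kJ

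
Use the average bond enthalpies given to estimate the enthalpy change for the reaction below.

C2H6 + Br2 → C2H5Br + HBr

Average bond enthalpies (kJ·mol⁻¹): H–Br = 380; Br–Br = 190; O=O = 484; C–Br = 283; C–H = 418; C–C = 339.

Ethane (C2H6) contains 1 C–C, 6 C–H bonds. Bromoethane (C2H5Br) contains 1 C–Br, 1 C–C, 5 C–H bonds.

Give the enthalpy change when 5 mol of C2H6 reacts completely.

Bonds broken (reactants):
  Br–Br: 1 × 190 = 190
  C–C: 1 × 339 = 339
  C–H: 6 × 418 = 2508
  Σ(broken) = 3037 kJ
Bonds formed (products):
  C–Br: 1 × 283 = 283
  C–C: 1 × 339 = 339
  C–H: 5 × 418 = 2090
  H–Br: 1 × 380 = 380
  Σ(formed) = 3092 kJ
ΔH = Σ(broken) − Σ(formed) = 3037 − 3092 = −55 kJ
For 5× the reaction as written: 5 × (−55) = −275 kJ

ΔH = −275 kJ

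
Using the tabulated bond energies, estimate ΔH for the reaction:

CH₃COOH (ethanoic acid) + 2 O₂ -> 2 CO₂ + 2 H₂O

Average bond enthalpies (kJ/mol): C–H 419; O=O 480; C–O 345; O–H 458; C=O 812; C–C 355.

ΔH ≈ −893 kJ

Bonds broken (reactants):
  C–C: 1 × 355 = 355
  C–H: 3 × 419 = 1257
  C–O: 1 × 345 = 345
  C=O: 1 × 812 = 812
  O–H: 1 × 458 = 458
  O=O: 2 × 480 = 960
  Σ(broken) = 4187 kJ
Bonds formed (products):
  C=O: 4 × 812 = 3248
  O–H: 4 × 458 = 1832
  Σ(formed) = 5080 kJ
ΔH = Σ(broken) − Σ(formed) = 4187 − 5080 = −893 kJ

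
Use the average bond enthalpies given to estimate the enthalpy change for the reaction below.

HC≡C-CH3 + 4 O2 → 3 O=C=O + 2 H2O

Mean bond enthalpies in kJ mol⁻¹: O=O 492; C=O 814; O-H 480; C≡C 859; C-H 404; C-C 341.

ΔH ≈ −2020 kJ

Bonds broken (reactants):
  C≡C: 1 × 859 = 859
  C-C: 1 × 341 = 341
  C-H: 4 × 404 = 1616
  O=O: 4 × 492 = 1968
  Σ(broken) = 4784 kJ
Bonds formed (products):
  C=O: 6 × 814 = 4884
  O-H: 4 × 480 = 1920
  Σ(formed) = 6804 kJ
ΔH = Σ(broken) − Σ(formed) = 4784 − 6804 = −2020 kJ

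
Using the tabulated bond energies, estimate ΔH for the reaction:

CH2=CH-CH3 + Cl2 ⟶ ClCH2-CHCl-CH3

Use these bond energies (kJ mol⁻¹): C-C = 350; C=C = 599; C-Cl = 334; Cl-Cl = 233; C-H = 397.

ΔH ≈ −186 kJ

Bonds broken (reactants):
  C-C: 1 × 350 = 350
  C-H: 6 × 397 = 2382
  C=C: 1 × 599 = 599
  Cl-Cl: 1 × 233 = 233
  Σ(broken) = 3564 kJ
Bonds formed (products):
  C-C: 2 × 350 = 700
  C-Cl: 2 × 334 = 668
  C-H: 6 × 397 = 2382
  Σ(formed) = 3750 kJ
ΔH = Σ(broken) − Σ(formed) = 3564 − 3750 = −186 kJ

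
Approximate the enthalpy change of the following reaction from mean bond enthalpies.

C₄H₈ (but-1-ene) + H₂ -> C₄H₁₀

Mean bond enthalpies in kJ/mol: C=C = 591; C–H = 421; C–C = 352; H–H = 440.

Bonds broken (reactants):
  C–C: 2 × 352 = 704
  C–H: 8 × 421 = 3368
  C=C: 1 × 591 = 591
  H–H: 1 × 440 = 440
  Σ(broken) = 5103 kJ
Bonds formed (products):
  C–C: 3 × 352 = 1056
  C–H: 10 × 421 = 4210
  Σ(formed) = 5266 kJ
ΔH = Σ(broken) − Σ(formed) = 5103 − 5266 = −163 kJ

ΔH ≈ −163 kJ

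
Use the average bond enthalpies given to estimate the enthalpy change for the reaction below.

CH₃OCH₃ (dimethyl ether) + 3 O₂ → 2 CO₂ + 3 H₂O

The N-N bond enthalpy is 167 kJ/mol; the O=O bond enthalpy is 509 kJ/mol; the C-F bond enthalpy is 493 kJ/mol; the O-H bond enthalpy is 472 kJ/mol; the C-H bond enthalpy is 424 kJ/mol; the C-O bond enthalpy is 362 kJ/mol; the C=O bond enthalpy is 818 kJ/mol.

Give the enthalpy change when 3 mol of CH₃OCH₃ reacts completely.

ΔH = −3927 kJ

Bonds broken (reactants):
  C-H: 6 × 424 = 2544
  C-O: 2 × 362 = 724
  O=O: 3 × 509 = 1527
  Σ(broken) = 4795 kJ
Bonds formed (products):
  C=O: 4 × 818 = 3272
  O-H: 6 × 472 = 2832
  Σ(formed) = 6104 kJ
ΔH = Σ(broken) − Σ(formed) = 4795 − 6104 = −1309 kJ
For 3× the reaction as written: 3 × (−1309) = −3927 kJ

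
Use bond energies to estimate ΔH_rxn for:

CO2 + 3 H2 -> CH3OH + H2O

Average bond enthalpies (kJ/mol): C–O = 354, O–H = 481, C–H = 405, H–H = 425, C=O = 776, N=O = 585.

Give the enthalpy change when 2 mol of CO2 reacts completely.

Bonds broken (reactants):
  C=O: 2 × 776 = 1552
  H–H: 3 × 425 = 1275
  Σ(broken) = 2827 kJ
Bonds formed (products):
  C–H: 3 × 405 = 1215
  C–O: 1 × 354 = 354
  O–H: 3 × 481 = 1443
  Σ(formed) = 3012 kJ
ΔH = Σ(broken) − Σ(formed) = 2827 − 3012 = −185 kJ
For 2× the reaction as written: 2 × (−185) = −370 kJ

ΔH = −370 kJ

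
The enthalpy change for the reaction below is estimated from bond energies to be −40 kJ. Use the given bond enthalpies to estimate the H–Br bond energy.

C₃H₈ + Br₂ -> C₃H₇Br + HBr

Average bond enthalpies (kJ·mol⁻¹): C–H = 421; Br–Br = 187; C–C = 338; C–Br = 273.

D(H–Br) ≈ 375 kJ/mol

Let D be the H–Br bond energy.
Σ(broken) = 1×187 + 2×338 + 8×421 = 4231
Σ(formed) = 1×273 + 2×338 + 7×421 + 1×D = 3896 + D
ΔH = Σ(broken) − Σ(formed) = (4231) − (3896 + D) = +335 − D
Setting this equal to −40 kJ gives D = 375 kJ/mol.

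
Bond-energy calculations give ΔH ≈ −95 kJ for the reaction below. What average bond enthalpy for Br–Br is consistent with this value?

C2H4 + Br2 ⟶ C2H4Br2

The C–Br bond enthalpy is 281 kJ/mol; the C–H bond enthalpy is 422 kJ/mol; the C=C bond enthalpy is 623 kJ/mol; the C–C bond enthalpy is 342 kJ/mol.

D(Br–Br) ≈ 186 kJ/mol

Let D be the Br–Br bond energy.
Σ(broken) = 1×D + 4×422 + 1×623 = 2311 + D
Σ(formed) = 2×281 + 1×342 + 4×422 = 2592
ΔH = Σ(broken) − Σ(formed) = (2311 + D) − (2592) = −281 + D
Setting this equal to −95 kJ gives D = 186 kJ/mol.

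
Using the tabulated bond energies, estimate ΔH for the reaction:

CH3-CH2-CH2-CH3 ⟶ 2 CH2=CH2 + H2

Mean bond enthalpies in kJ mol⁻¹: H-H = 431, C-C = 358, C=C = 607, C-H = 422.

ΔH ≈ +273 kJ

Bonds broken (reactants):
  C-C: 3 × 358 = 1074
  C-H: 10 × 422 = 4220
  Σ(broken) = 5294 kJ
Bonds formed (products):
  C-H: 8 × 422 = 3376
  C=C: 2 × 607 = 1214
  H-H: 1 × 431 = 431
  Σ(formed) = 5021 kJ
ΔH = Σ(broken) − Σ(formed) = 5294 − 5021 = +273 kJ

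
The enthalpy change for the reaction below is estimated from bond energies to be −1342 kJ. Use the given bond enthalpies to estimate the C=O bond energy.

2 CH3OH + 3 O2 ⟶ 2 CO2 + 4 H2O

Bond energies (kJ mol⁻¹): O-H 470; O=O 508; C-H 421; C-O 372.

D(C=O) ≈ 829 kJ/mol

Let D be the C=O bond energy.
Σ(broken) = 6×421 + 2×372 + 2×470 + 3×508 = 5734
Σ(formed) = 4×D + 8×470 = 3760 + 4D
ΔH = Σ(broken) − Σ(formed) = (5734) − (3760 + 4D) = +1974 − 4D
Setting this equal to −1342 kJ gives 4D = 3316, so D = 829 kJ/mol.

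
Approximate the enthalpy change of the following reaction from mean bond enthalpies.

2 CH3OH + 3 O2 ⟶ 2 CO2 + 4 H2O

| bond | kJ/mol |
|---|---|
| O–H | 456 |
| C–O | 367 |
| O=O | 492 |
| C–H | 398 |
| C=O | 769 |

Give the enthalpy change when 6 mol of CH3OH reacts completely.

ΔH = −3642 kJ

Bonds broken (reactants):
  C–H: 6 × 398 = 2388
  C–O: 2 × 367 = 734
  O–H: 2 × 456 = 912
  O=O: 3 × 492 = 1476
  Σ(broken) = 5510 kJ
Bonds formed (products):
  C=O: 4 × 769 = 3076
  O–H: 8 × 456 = 3648
  Σ(formed) = 6724 kJ
ΔH = Σ(broken) − Σ(formed) = 5510 − 6724 = −1214 kJ
For 3× the reaction as written: 3 × (−1214) = −3642 kJ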